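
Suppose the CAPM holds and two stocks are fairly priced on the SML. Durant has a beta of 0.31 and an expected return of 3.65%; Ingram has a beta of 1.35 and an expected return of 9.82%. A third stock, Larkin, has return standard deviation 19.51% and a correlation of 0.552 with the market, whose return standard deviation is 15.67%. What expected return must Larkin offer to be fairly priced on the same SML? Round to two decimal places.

MRP = (9.82% − 3.65%) / (1.35 − 0.31) = 5.9327%
R_f = 3.65% − 0.31 × 5.9327% = 1.8109%
β_Larkin = ρ·σ_i/σ_m = 0.552 × 19.51 / 15.67 = 0.6873
E(R_Larkin) = R_f + β × MRP = 1.8109% + 0.6873 × 5.9327% = 5.89%

5.89%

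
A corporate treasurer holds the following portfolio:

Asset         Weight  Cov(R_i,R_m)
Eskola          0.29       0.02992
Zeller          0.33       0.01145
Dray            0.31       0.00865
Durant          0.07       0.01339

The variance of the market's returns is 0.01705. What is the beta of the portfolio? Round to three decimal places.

0.943

β_Eskola = 0.02992 / 0.01705 = 1.7548
β_Zeller = 0.01145 / 0.01705 = 0.6716
β_Dray = 0.00865 / 0.01705 = 0.5073
β_Durant = 0.01339 / 0.01705 = 0.7853
β_P = Σ w_i β_i = 0.29×1.7548 + 0.33×0.6716 + 0.31×0.5073 + 0.07×0.7853 = 0.9428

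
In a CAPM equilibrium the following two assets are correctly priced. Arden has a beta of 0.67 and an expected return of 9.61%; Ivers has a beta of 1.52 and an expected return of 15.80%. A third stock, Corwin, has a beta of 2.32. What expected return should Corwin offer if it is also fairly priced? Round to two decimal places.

21.63%

MRP (SML slope) = (15.80% − 9.61%) / (1.52 − 0.67) = 6.19% / 0.85 = 7.2824%
R_f (intercept) = 9.61% − 0.67 × 7.2824% = 4.7308%
E(R_Corwin) = R_f + β × MRP = 4.7308% + 2.32 × 7.2824% = 21.63%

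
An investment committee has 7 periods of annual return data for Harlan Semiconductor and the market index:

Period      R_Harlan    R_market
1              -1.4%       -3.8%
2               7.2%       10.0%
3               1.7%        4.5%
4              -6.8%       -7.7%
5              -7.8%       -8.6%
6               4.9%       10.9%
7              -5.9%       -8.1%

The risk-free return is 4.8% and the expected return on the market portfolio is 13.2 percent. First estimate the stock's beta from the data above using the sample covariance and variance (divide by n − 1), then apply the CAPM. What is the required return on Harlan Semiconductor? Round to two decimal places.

10.43%

Mean R_i = (-1.4 + 7.2 + 1.7 − 6.8 − 7.8 + 4.9 − 5.9) / 7 = -1.1571%
Mean R_m = (-3.8 + 10.0 + 4.5 − 7.7 − 8.6 + 10.9 − 8.1) / 7 = -0.4000%
Σ(R_i − R̄_i)(R_m − R̄_m) = 302.3700  ⇒  Cov = 302.3700 / 6 = 50.3950
Σ(R_m − R̄_m)² = 451.2400  ⇒  Var(R_m) = 451.2400 / 6 = 75.2067
β = Cov / Var(R_m) = 50.3950 / 75.2067 = 0.6701
MRP = 13.2% − 4.8% = 8.40%
E(R) = R_f + β × MRP = 4.8% + 0.6701 × 8.4% = 10.43%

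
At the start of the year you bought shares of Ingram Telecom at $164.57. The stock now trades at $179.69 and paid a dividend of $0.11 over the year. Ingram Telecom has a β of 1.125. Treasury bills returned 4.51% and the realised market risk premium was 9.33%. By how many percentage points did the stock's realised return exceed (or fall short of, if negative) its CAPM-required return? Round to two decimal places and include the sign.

Realised HPR = (P1 + D1 − P0) / P0 = (179.69 + 0.11 − 164.57) / 164.57 = 15.23 / 164.57 = 9.2544%
CAPM required = R_f + β·MRP = 4.51% + 1.125 × 9.33% = 15.00625%
α = realised − required = 9.2544% − 15.00625% = -5.75%

-5.75%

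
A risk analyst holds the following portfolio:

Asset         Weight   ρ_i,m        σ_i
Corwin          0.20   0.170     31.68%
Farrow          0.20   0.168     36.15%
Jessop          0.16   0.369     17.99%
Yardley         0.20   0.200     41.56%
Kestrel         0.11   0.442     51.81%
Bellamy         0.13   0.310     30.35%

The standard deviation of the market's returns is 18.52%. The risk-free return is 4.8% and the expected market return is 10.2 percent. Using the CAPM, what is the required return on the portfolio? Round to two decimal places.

7.35%

β_Corwin = 0.170 × 31.68% / 18.52% = 0.2908
β_Farrow = 0.168 × 36.15% / 18.52% = 0.3279
β_Jessop = 0.369 × 17.99% / 18.52% = 0.3584
β_Yardley = 0.200 × 41.56% / 18.52% = 0.4488
β_Kestrel = 0.442 × 51.81% / 18.52% = 1.2365
β_Bellamy = 0.310 × 30.35% / 18.52% = 0.5080
β_P = Σ w_i β_i = 0.20×0.2908 + 0.20×0.3279 + 0.16×0.3584 + 0.20×0.4488 + 0.11×1.2365 + 0.13×0.5080 = 0.4729
MRP = 10.2% − 4.8% = 5.40%
E(R_P) = R_f + β_P × MRP = 4.8% + 0.4729 × 5.4% = 7.35%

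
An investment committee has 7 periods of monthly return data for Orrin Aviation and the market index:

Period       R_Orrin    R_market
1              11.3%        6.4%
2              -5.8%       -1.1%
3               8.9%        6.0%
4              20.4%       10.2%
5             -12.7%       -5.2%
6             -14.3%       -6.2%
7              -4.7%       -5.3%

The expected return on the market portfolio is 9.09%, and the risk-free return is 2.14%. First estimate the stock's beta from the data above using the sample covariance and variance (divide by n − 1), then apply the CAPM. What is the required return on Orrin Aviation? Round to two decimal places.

Mean R_i = (11.3 − 5.8 + 8.9 + 20.4 − 12.7 − 14.3 − 4.7) / 7 = 0.4429%
Mean R_m = (6.4 − 1.1 + 6.0 + 10.2 − 5.2 − 6.2 − 5.3) / 7 = 0.6857%
Σ(R_i − R̄_i)(R_m − R̄_m) = 517.6643  ⇒  Cov = 517.6643 / 6 = 86.2774
Σ(R_m − R̄_m)² = 272.4886  ⇒  Var(R_m) = 272.4886 / 6 = 45.4148
β = Cov / Var(R_m) = 86.2774 / 45.4148 = 1.8998
MRP = 9.09% − 2.14% = 6.95%
E(R) = R_f + β × MRP = 2.14% + 1.8998 × 6.95% = 15.34%

15.34%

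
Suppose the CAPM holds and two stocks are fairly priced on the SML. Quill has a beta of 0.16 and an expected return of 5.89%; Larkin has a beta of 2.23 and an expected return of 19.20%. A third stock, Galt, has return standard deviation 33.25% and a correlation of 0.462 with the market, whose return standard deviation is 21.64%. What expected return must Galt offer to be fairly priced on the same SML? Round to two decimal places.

MRP = (19.20% − 5.89%) / (2.23 − 0.16) = 6.4300%
R_f = 5.89% − 0.16 × 6.4300% = 4.8612%
β_Galt = ρ·σ_i/σ_m = 0.462 × 33.25 / 21.64 = 0.7099
E(R_Galt) = R_f + β × MRP = 4.8612% + 0.7099 × 6.4300% = 9.43%

9.43%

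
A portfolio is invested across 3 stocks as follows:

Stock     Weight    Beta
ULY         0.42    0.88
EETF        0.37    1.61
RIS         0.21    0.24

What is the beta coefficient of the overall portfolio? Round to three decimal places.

β_P = Σ w_i β_i = 0.42×0.88 + 0.37×1.61 + 0.21×0.24 = 1.0157

1.016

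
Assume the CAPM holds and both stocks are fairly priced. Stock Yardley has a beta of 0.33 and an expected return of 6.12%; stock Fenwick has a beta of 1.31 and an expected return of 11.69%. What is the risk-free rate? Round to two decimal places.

Both satisfy E(R) = R_f + β·MRP, so the slope of the SML is
MRP = (11.69% − 6.12%) / (1.31 − 0.33) = 5.57% / 0.98 = 5.6837%
R_f = E(R_Yardley) − β_Yardley·MRP = 6.12% − 0.33 × 5.6837% = 4.2444%

4.24%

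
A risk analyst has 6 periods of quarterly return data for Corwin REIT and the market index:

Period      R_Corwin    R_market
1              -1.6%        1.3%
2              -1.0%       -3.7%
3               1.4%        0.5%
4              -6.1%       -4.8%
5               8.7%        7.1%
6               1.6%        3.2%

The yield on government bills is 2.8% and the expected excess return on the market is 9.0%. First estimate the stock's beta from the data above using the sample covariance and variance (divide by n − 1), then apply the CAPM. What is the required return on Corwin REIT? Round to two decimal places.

Mean R_i = (-1.6 − 1.0 + 1.4 − 6.1 + 8.7 + 1.6) / 6 = 0.5000%
Mean R_m = (1.3 − 3.7 + 0.5 − 4.8 + 7.1 + 3.2) / 6 = 0.6000%
Σ(R_i − R̄_i)(R_m − R̄_m) = 96.6900  ⇒  Cov = 96.6900 / 5 = 19.3380
Σ(R_m − R̄_m)² = 97.1600  ⇒  Var(R_m) = 97.1600 / 5 = 19.4320
β = Cov / Var(R_m) = 19.3380 / 19.4320 = 0.9952
E(R) = R_f + β × MRP = 2.8% + 0.9952 × 9.0% = 11.76%

11.76%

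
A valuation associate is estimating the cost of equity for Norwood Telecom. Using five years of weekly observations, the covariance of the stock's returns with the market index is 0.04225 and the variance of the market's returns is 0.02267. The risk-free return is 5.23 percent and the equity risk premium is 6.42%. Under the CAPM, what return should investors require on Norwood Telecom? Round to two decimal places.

17.19%

β = Cov(R_i, R_m) / Var(R_m) = 0.04225 / 0.02267 = 1.8637
E(R) = R_f + β × MRP = 5.23% + 1.8637 × 6.42% = 17.19%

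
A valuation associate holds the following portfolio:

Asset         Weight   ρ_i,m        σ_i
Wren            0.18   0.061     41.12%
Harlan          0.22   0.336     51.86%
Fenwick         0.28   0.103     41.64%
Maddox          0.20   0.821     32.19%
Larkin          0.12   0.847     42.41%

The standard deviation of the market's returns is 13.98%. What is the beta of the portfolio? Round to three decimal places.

β_Wren = 0.061 × 41.12% / 13.98% = 0.1794
β_Harlan = 0.336 × 51.86% / 13.98% = 1.2464
β_Fenwick = 0.103 × 41.64% / 13.98% = 0.3068
β_Maddox = 0.821 × 32.19% / 13.98% = 1.8904
β_Larkin = 0.847 × 42.41% / 13.98% = 2.5695
β_P = Σ w_i β_i = 0.18×0.1794 + 0.22×1.2464 + 0.28×0.3068 + 0.20×1.8904 + 0.12×2.5695 = 1.0788

1.079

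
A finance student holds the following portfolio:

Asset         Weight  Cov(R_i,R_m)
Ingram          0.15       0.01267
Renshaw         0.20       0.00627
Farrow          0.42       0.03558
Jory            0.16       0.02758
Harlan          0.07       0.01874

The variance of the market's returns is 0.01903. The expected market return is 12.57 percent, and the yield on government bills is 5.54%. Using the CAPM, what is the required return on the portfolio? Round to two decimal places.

14.34%

β_Ingram = 0.01267 / 0.01903 = 0.6658
β_Renshaw = 0.00627 / 0.01903 = 0.3295
β_Farrow = 0.03558 / 0.01903 = 1.8697
β_Jory = 0.02758 / 0.01903 = 1.4493
β_Harlan = 0.01874 / 0.01903 = 0.9848
β_P = Σ w_i β_i = 0.15×0.6658 + 0.20×0.3295 + 0.42×1.8697 + 0.16×1.4493 + 0.07×0.9848 = 1.2519
MRP = 12.57% − 5.54% = 7.03%
E(R_P) = R_f + β_P × MRP = 5.54% + 1.2519 × 7.03% = 14.34%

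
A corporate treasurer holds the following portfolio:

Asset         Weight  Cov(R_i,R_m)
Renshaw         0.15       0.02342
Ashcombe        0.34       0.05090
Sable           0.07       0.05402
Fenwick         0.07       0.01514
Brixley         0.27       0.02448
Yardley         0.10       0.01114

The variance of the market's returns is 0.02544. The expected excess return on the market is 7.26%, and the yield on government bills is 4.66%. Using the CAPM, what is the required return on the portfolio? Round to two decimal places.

β_Renshaw = 0.02342 / 0.02544 = 0.9206
β_Ashcombe = 0.05090 / 0.02544 = 2.0008
β_Sable = 0.05402 / 0.02544 = 2.1234
β_Fenwick = 0.01514 / 0.02544 = 0.5951
β_Brixley = 0.02448 / 0.02544 = 0.9623
β_Yardley = 0.01114 / 0.02544 = 0.4379
β_P = Σ w_i β_i = 0.15×0.9206 + 0.34×2.0008 + 0.07×2.1234 + 0.07×0.5951 + 0.27×0.9623 + 0.10×0.4379 = 1.3123
E(R_P) = R_f + β_P × MRP = 4.66% + 1.3123 × 7.26% = 14.19%

14.19%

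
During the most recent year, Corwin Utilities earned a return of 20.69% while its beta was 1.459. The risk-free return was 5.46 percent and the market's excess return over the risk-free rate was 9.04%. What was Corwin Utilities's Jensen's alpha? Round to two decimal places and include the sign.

+2.04%

CAPM benchmark = R_f + β(R_m − R_f) = 5.46% + 1.459 × 9.04% = 18.64936%
α = actual − benchmark = 20.69% − 18.64936% = +2.04%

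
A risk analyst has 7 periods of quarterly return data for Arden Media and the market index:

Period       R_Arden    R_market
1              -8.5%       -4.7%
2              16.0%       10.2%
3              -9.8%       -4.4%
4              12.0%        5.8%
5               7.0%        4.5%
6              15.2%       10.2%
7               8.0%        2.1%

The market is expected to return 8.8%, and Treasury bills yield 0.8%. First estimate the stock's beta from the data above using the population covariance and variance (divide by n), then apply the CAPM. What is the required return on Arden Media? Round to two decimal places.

Mean R_i = (-8.5 + 16.0 − 9.8 + 12.0 + 7.0 + 15.2 + 8.0) / 7 = 5.7000%
Mean R_m = (-4.7 + 10.2 − 4.4 + 5.8 + 4.5 + 10.2 + 2.1) / 7 = 3.3857%
Σ(R_i − R̄_i)(R_m − R̄_m) = 384.1200  ⇒  Cov = 384.1200 / 7 = 54.8743
Σ(R_m − R̄_m)² = 227.5886  ⇒  Var(R_m) = 227.5886 / 7 = 32.5127
β = Cov / Var(R_m) = 54.8743 / 32.5127 = 1.6878
MRP = 8.8% − 0.8% = 8.00%
E(R) = R_f + β × MRP = 0.8% + 1.6878 × 8.0% = 14.30%

14.30%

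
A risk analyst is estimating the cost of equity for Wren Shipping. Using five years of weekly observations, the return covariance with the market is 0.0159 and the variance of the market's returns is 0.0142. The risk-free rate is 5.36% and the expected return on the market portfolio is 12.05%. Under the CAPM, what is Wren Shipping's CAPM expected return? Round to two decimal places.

β = Cov(R_i, R_m) / Var(R_m) = 0.0159 / 0.0142 = 1.1197
MRP = 12.05% − 5.36% = 6.69%
E(R) = R_f + β × MRP = 5.36% + 1.1197 × 6.69% = 12.85%

12.85%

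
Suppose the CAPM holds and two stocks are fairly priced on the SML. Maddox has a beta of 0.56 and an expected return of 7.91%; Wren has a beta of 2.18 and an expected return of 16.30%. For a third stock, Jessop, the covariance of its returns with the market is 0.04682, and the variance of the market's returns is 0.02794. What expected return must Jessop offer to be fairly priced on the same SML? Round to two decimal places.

13.69%

MRP = (16.30% − 7.91%) / (2.18 − 0.56) = 5.1790%
R_f = 7.91% − 0.56 × 5.1790% = 5.0098%
β_Jessop = Cov / Var(R_m) = 0.04682 / 0.02794 = 1.6757
E(R_Jessop) = R_f + β × MRP = 5.0098% + 1.6757 × 5.1790% = 13.69%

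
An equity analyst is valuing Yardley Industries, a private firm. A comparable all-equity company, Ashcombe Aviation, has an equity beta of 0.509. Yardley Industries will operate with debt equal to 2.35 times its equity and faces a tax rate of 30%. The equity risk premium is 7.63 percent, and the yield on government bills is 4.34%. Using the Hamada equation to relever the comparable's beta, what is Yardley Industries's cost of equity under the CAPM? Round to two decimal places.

β_L = β_U × [1 + (1 − t)(D/E)] = 0.509 × [1 + (1 − 0.30) × 2.35]
    = 0.509 × [1 + 0.70 × 2.35] = 0.509 × 2.6450 = 1.3463
E(R) = R_f + β_L × MRP = 4.34% + 1.3463 × 7.63% = 14.61%

14.61%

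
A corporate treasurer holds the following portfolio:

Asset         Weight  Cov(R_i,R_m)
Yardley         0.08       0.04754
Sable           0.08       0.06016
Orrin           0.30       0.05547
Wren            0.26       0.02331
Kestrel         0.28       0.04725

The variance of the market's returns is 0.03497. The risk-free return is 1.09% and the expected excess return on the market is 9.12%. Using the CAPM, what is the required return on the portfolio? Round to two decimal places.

β_Yardley = 0.04754 / 0.03497 = 1.3595
β_Sable = 0.06016 / 0.03497 = 1.7203
β_Orrin = 0.05547 / 0.03497 = 1.5862
β_Wren = 0.02331 / 0.03497 = 0.6666
β_Kestrel = 0.04725 / 0.03497 = 1.3512
β_P = Σ w_i β_i = 0.08×1.3595 + 0.08×1.7203 + 0.30×1.5862 + 0.26×0.6666 + 0.28×1.3512 = 1.2739
E(R_P) = R_f + β_P × MRP = 1.09% + 1.2739 × 9.12% = 12.71%

12.71%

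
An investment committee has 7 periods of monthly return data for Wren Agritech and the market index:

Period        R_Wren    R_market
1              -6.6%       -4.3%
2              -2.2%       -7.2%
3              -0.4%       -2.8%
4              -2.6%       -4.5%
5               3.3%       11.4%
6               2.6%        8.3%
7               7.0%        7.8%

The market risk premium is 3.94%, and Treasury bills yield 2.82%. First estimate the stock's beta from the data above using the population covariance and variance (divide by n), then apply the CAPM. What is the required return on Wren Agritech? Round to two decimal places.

Mean R_i = (-6.6 − 2.2 − 0.4 − 2.6 + 3.3 + 2.6 + 7.0) / 7 = 0.1571%
Mean R_m = (-4.3 − 7.2 − 2.8 − 4.5 + 11.4 + 8.3 + 7.8) / 7 = 1.2429%
Σ(R_i − R̄_i)(R_m − R̄_m) = 169.4729  ⇒  Cov = 169.4729 / 7 = 24.2104
Σ(R_m − R̄_m)² = 347.2971  ⇒  Var(R_m) = 347.2971 / 7 = 49.6139
β = Cov / Var(R_m) = 24.2104 / 49.6139 = 0.4880
E(R) = R_f + β × MRP = 2.82% + 0.4880 × 3.94% = 4.74%

4.74%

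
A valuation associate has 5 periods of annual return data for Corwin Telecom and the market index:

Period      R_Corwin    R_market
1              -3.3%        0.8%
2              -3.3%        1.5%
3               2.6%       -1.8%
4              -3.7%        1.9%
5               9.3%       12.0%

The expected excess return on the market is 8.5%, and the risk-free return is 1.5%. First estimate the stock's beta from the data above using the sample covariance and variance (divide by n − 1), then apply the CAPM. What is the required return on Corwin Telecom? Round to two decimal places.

8.14%

Mean R_i = (-3.3 − 3.3 + 2.6 − 3.7 + 9.3) / 5 = 0.3200%
Mean R_m = (0.8 + 1.5 − 1.8 + 1.9 + 12.0) / 5 = 2.8800%
Σ(R_i − R̄_i)(R_m − R̄_m) = 87.6920  ⇒  Cov = 87.6920 / 4 = 21.9230
Σ(R_m − R̄_m)² = 112.2680  ⇒  Var(R_m) = 112.2680 / 4 = 28.0670
β = Cov / Var(R_m) = 21.9230 / 28.0670 = 0.7811
E(R) = R_f + β × MRP = 1.5% + 0.7811 × 8.5% = 8.14%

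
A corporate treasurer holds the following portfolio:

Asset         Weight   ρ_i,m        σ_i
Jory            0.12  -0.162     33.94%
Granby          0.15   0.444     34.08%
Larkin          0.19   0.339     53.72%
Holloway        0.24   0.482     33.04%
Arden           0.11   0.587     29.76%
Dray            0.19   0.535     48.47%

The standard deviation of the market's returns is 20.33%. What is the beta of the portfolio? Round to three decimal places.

β_Jory = -0.162 × 33.94% / 20.33% = -0.2705
β_Granby = 0.444 × 34.08% / 20.33% = 0.7443
β_Larkin = 0.339 × 53.72% / 20.33% = 0.8958
β_Holloway = 0.482 × 33.04% / 20.33% = 0.7833
β_Arden = 0.587 × 29.76% / 20.33% = 0.8593
β_Dray = 0.535 × 48.47% / 20.33% = 1.2755
β_P = Σ w_i β_i = 0.12×-0.2705 + 0.15×0.7443 + 0.19×0.8958 + 0.24×0.7833 + 0.11×0.8593 + 0.19×1.2755 = 0.7742

0.774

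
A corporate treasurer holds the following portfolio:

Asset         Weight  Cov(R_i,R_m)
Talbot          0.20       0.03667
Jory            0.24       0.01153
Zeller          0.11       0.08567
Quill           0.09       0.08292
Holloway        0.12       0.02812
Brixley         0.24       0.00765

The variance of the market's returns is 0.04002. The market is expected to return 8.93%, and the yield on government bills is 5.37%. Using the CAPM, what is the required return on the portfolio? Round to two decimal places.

8.23%

β_Talbot = 0.03667 / 0.04002 = 0.9163
β_Jory = 0.01153 / 0.04002 = 0.2881
β_Zeller = 0.08567 / 0.04002 = 2.1407
β_Quill = 0.08292 / 0.04002 = 2.0720
β_Holloway = 0.02812 / 0.04002 = 0.7026
β_Brixley = 0.00765 / 0.04002 = 0.1912
β_P = Σ w_i β_i = 0.20×0.9163 + 0.24×0.2881 + 0.11×2.1407 + 0.09×2.0720 + 0.12×0.7026 + 0.24×0.1912 = 0.8046
MRP = 8.93% − 5.37% = 3.56%
E(R_P) = R_f + β_P × MRP = 5.37% + 0.8046 × 3.56% = 8.23%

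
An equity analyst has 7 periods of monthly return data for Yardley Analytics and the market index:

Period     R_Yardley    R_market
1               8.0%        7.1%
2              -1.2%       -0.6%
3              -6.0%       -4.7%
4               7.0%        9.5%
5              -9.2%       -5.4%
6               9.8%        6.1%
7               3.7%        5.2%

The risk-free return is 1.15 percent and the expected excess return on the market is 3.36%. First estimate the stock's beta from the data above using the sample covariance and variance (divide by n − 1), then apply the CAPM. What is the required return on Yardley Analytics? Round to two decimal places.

Mean R_i = (8.0 − 1.2 − 6.0 + 7.0 − 9.2 + 9.8 + 3.7) / 7 = 1.7286%
Mean R_m = (7.1 − 0.6 − 4.7 + 9.5 − 5.4 + 6.1 + 5.2) / 7 = 2.4571%
Σ(R_i − R̄_i)(R_m − R̄_m) = 251.1886  ⇒  Cov = 251.1886 / 6 = 41.8648
Σ(R_m − R̄_m)² = 214.2571  ⇒  Var(R_m) = 214.2571 / 6 = 35.7095
β = Cov / Var(R_m) = 41.8648 / 35.7095 = 1.1724
E(R) = R_f + β × MRP = 1.15% + 1.1724 × 3.36% = 5.09%

5.09%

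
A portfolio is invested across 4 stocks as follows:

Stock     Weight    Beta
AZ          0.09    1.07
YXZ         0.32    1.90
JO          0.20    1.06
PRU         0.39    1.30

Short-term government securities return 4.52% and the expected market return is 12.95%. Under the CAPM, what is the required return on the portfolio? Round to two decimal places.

β_P = Σ w_i β_i = 0.09×1.07 + 0.32×1.90 + 0.20×1.06 + 0.39×1.30 = 1.4233
MRP = 12.95% − 4.52% = 8.43%
E(R_P) = R_f + β_P × MRP = 4.52% + 1.4233 × 8.43% = 16.52%

16.52%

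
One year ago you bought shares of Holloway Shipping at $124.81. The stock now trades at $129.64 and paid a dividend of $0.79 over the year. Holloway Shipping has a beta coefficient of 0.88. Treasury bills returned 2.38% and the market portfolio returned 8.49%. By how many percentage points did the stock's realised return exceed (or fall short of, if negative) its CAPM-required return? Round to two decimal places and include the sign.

Realised HPR = (P1 + D1 − P0) / P0 = (129.64 + 0.79 − 124.81) / 124.81 = 5.62 / 124.81 = 4.5028%
MRP = 8.49% − 2.38% = 6.11%
CAPM required = R_f + β·MRP = 2.38% + 0.88 × 6.11% = 7.7568%
α = realised − required = 4.5028% − 7.7568% = -3.25%

-3.25%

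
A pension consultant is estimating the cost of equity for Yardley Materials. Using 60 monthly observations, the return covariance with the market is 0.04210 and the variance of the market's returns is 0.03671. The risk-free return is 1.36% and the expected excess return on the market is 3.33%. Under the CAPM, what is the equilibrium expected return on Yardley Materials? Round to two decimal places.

5.18%

β = Cov(R_i, R_m) / Var(R_m) = 0.04210 / 0.03671 = 1.1468
E(R) = R_f + β × MRP = 1.36% + 1.1468 × 3.33% = 5.18%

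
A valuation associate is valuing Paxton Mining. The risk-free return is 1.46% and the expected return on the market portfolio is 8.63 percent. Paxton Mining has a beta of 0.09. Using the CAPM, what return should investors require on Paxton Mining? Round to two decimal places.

2.11%

Market risk premium = E(R_m) − R_f = 8.63% − 1.46% = 7.17%
E(R) = R_f + β × MRP = 1.46% + 0.09 × 7.17% = 2.11%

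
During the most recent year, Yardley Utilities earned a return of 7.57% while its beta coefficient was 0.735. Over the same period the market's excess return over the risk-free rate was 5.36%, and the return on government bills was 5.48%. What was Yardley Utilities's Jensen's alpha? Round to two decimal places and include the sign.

-1.85%

CAPM benchmark = R_f + β(R_m − R_f) = 5.48% + 0.735 × 5.36% = 9.41960%
α = actual − benchmark = 7.57% − 9.41960% = -1.85%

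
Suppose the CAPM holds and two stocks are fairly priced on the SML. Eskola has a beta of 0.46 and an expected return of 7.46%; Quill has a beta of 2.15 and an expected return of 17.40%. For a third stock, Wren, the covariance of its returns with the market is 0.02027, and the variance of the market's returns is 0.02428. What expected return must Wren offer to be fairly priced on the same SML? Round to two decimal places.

9.66%

MRP = (17.40% − 7.46%) / (2.15 − 0.46) = 5.8817%
R_f = 7.46% − 0.46 × 5.8817% = 4.7544%
β_Wren = Cov / Var(R_m) = 0.02027 / 0.02428 = 0.8348
E(R_Wren) = R_f + β × MRP = 4.7544% + 0.8348 × 5.8817% = 9.66%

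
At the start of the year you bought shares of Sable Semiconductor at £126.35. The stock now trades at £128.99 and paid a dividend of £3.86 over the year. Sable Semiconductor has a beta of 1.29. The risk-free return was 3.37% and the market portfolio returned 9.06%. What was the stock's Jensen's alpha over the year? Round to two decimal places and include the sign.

-5.57%

Realised HPR = (P1 + D1 − P0) / P0 = (128.99 + 3.86 − 126.35) / 126.35 = 6.50 / 126.35 = 5.1444%
MRP = 9.06% − 3.37% = 5.69%
CAPM required = R_f + β·MRP = 3.37% + 1.29 × 5.69% = 10.7101%
α = realised − required = 5.1444% − 10.7101% = -5.57%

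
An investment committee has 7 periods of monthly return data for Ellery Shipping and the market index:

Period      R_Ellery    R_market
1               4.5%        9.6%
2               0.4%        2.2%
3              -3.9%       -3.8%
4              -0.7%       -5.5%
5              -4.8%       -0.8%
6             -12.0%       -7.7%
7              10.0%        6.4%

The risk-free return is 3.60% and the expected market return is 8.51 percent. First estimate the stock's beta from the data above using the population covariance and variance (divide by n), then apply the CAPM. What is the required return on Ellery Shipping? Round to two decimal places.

Mean R_i = (4.5 + 0.4 − 3.9 − 0.7 − 4.8 − 12.0 + 10.0) / 7 = -0.9286%
Mean R_m = (9.6 + 2.2 − 3.8 − 5.5 − 0.8 − 7.7 + 6.4) / 7 = 0.0571%
Σ(R_i − R̄_i)(R_m − R̄_m) = 223.3614  ⇒  Cov = 223.3614 / 7 = 31.9088
Σ(R_m − R̄_m)² = 242.5571  ⇒  Var(R_m) = 242.5571 / 7 = 34.6510
β = Cov / Var(R_m) = 31.9088 / 34.6510 = 0.9209
MRP = 8.51% − 3.60% = 4.91%
E(R) = R_f + β × MRP = 3.60% + 0.9209 × 4.91% = 8.12%

8.12%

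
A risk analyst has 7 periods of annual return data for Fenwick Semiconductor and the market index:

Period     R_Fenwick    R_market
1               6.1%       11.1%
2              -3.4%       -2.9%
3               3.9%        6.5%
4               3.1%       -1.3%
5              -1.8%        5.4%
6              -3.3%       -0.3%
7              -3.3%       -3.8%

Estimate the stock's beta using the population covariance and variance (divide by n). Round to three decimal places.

0.531

Mean R_i = (6.1 − 3.4 + 3.9 + 3.1 − 1.8 − 3.3 − 3.3) / 7 = 0.1857%
Mean R_m = (11.1 − 2.9 + 6.5 − 1.3 + 5.4 − 0.3 − 3.8) / 7 = 2.1000%
Σ(R_i − R̄_i)(R_m − R̄_m) = 99.9700  ⇒  Cov = 99.9700 / 7 = 14.2814
Σ(R_m − R̄_m)² = 188.3800  ⇒  Var(R_m) = 188.3800 / 7 = 26.9114
β = Cov / Var(R_m) = 14.2814 / 26.9114 = 0.5307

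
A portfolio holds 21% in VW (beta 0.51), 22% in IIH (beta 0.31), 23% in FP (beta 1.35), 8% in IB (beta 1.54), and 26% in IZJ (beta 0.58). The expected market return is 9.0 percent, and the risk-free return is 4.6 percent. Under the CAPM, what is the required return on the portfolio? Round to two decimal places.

β_P = Σ w_i β_i = 0.21×0.51 + 0.22×0.31 + 0.23×1.35 + 0.08×1.54 + 0.26×0.58 = 0.7598
MRP = 9.0% − 4.6% = 4.40%
E(R_P) = R_f + β_P × MRP = 4.6% + 0.7598 × 4.4% = 7.94%

7.94%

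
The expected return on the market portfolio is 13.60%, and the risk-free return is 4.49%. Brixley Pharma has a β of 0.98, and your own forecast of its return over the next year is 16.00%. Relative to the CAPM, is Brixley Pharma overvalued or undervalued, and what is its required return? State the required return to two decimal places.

Undervalued; required return 13.42%

MRP = 13.60% − 4.49% = 9.11%
Required return = R_f + β·MRP = 4.49% + 0.98 × 9.11% = 13.42%
Forecast 16.00% > required 13.42% → the stock plots above the SML → undervalued.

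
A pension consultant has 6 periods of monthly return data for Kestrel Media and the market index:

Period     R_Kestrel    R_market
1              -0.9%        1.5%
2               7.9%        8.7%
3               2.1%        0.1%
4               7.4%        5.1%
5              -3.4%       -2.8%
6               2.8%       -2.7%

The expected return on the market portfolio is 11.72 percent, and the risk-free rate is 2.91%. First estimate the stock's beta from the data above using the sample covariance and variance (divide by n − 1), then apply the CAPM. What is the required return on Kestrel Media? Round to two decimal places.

Mean R_i = (-0.9 + 7.9 + 2.1 + 7.4 − 3.4 + 2.8) / 6 = 2.6500%
Mean R_m = (1.5 + 8.7 + 0.1 + 5.1 − 2.8 − 2.7) / 6 = 1.6500%
Σ(R_i − R̄_i)(R_m − R̄_m) = 81.0550  ⇒  Cov = 81.0550 / 5 = 16.2110
Σ(R_m − R̄_m)² = 102.7550  ⇒  Var(R_m) = 102.7550 / 5 = 20.5510
β = Cov / Var(R_m) = 16.2110 / 20.5510 = 0.7888
MRP = 11.72% − 2.91% = 8.81%
E(R) = R_f + β × MRP = 2.91% + 0.7888 × 8.81% = 9.86%

9.86%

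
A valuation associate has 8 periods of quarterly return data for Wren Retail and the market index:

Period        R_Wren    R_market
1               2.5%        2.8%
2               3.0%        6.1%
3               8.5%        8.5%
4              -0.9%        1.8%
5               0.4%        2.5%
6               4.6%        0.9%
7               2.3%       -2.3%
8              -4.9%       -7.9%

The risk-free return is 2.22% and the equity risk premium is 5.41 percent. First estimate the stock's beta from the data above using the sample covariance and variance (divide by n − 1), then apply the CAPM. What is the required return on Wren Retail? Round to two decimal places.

5.61%

Mean R_i = (2.5 + 3.0 + 8.5 − 0.9 + 0.4 + 4.6 + 2.3 − 4.9) / 8 = 1.9375%
Mean R_m = (2.8 + 6.1 + 8.5 + 1.8 + 2.5 + 0.9 − 2.3 − 7.9) / 8 = 1.5500%
Σ(R_i − R̄_i)(R_m − R̄_m) = 110.4650  ⇒  Cov = 110.4650 / 7 = 15.7807
Σ(R_m − R̄_m)² = 176.0800  ⇒  Var(R_m) = 176.0800 / 7 = 25.1543
β = Cov / Var(R_m) = 15.7807 / 25.1543 = 0.6274
E(R) = R_f + β × MRP = 2.22% + 0.6274 × 5.41% = 5.61%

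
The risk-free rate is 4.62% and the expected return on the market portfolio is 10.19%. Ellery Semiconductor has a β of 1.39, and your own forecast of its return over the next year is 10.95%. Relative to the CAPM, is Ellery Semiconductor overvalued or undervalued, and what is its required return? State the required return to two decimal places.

MRP = 10.19% − 4.62% = 5.57%
Required return = R_f + β·MRP = 4.62% + 1.39 × 5.57% = 12.36%
Forecast 10.95% < required 12.36% → the stock plots below the SML → overvalued.

Overvalued; required return 12.36%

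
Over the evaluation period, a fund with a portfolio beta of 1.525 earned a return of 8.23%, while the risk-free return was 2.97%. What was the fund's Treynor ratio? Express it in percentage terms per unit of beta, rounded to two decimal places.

3.45%

Treynor = (R_P − R_f) / β_P = (8.23% − 2.97%) / 1.5250 = 5.26% / 1.5250 = 3.45%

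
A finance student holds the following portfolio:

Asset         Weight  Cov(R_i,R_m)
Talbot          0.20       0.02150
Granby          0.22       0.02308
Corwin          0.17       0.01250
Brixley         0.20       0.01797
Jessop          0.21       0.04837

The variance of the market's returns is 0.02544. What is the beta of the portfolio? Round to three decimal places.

0.993

β_Talbot = 0.02150 / 0.02544 = 0.8451
β_Granby = 0.02308 / 0.02544 = 0.9072
β_Corwin = 0.01250 / 0.02544 = 0.4914
β_Brixley = 0.01797 / 0.02544 = 0.7064
β_Jessop = 0.04837 / 0.02544 = 1.9013
β_P = Σ w_i β_i = 0.20×0.8451 + 0.22×0.9072 + 0.17×0.4914 + 0.20×0.7064 + 0.21×1.9013 = 0.9927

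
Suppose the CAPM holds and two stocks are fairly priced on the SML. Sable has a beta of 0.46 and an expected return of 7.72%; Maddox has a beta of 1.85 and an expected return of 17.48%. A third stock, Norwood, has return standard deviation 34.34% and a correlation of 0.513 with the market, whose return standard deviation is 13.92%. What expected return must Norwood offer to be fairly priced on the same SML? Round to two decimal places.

13.38%

MRP = (17.48% − 7.72%) / (1.85 − 0.46) = 7.0216%
R_f = 7.72% − 0.46 × 7.0216% = 4.4901%
β_Norwood = ρ·σ_i/σ_m = 0.513 × 34.34 / 13.92 = 1.2655
E(R_Norwood) = R_f + β × MRP = 4.4901% + 1.2655 × 7.0216% = 13.38%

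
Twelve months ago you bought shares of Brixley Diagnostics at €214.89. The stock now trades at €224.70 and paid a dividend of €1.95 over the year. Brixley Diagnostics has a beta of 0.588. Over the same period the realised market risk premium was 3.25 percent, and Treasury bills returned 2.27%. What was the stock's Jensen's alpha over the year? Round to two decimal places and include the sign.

+1.29%

Realised HPR = (P1 + D1 − P0) / P0 = (224.70 + 1.95 − 214.89) / 214.89 = 11.76 / 214.89 = 5.4726%
CAPM required = R_f + β·MRP = 2.27% + 0.588 × 3.25% = 4.18100%
α = realised − required = 5.4726% − 4.18100% = +1.29%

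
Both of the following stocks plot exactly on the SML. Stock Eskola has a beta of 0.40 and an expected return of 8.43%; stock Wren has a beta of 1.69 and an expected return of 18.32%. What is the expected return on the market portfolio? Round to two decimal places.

Both satisfy E(R) = R_f + β·MRP, so the slope of the SML is
MRP = (18.32% − 8.43%) / (1.69 − 0.40) = 9.89% / 1.29 = 7.6667%
R_f = E(R_Eskola) − β_Eskola·MRP = 8.43% − 0.40 × 7.6667% = 5.3633%
E(R_m) = R_f + MRP = 5.3633% + 7.6667% = 13.03%

13.03%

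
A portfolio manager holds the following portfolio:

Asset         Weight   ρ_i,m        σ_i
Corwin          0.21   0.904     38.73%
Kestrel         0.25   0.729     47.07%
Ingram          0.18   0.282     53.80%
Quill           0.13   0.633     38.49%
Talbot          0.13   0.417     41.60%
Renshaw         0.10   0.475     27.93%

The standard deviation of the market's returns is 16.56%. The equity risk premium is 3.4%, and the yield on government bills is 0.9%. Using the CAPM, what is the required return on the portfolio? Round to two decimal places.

6.12%

β_Corwin = 0.904 × 38.73% / 16.56% = 2.1142
β_Kestrel = 0.729 × 47.07% / 16.56% = 2.0721
β_Ingram = 0.282 × 53.80% / 16.56% = 0.9162
β_Quill = 0.633 × 38.49% / 16.56% = 1.4713
β_Talbot = 0.417 × 41.60% / 16.56% = 1.0475
β_Renshaw = 0.475 × 27.93% / 16.56% = 0.8011
β_P = Σ w_i β_i = 0.21×2.1142 + 0.25×2.0721 + 0.18×0.9162 + 0.13×1.4713 + 0.13×1.0475 + 0.10×0.8011 = 1.5345
E(R_P) = R_f + β_P × MRP = 0.9% + 1.5345 × 3.4% = 6.12%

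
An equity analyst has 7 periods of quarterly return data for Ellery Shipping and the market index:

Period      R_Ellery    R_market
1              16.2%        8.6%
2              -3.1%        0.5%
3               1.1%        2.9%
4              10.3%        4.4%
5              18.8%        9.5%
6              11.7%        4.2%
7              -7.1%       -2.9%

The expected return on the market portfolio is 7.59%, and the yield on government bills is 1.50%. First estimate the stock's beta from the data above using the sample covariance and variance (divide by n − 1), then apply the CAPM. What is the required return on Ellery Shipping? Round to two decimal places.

Mean R_i = (16.2 − 3.1 + 1.1 + 10.3 + 18.8 + 11.7 − 7.1) / 7 = 6.8429%
Mean R_m = (8.6 + 0.5 + 2.9 + 4.4 + 9.5 + 4.2 − 2.9) / 7 = 3.8857%
Σ(R_i − R̄_i)(R_m − R̄_m) = 248.4843  ⇒  Cov = 248.4843 / 6 = 41.4141
Σ(R_m − R̄_m)² = 112.5886  ⇒  Var(R_m) = 112.5886 / 6 = 18.7648
β = Cov / Var(R_m) = 41.4141 / 18.7648 = 2.2070
MRP = 7.59% − 1.50% = 6.09%
E(R) = R_f + β × MRP = 1.50% + 2.2070 × 6.09% = 14.94%

14.94%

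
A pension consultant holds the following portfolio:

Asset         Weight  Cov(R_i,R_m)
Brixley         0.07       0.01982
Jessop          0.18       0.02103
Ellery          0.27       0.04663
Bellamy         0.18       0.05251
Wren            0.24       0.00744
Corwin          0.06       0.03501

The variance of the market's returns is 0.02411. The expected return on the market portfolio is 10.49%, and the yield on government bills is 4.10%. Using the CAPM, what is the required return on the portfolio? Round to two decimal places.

12.34%

β_Brixley = 0.01982 / 0.02411 = 0.8221
β_Jessop = 0.02103 / 0.02411 = 0.8723
β_Ellery = 0.04663 / 0.02411 = 1.9341
β_Bellamy = 0.05251 / 0.02411 = 2.1779
β_Wren = 0.00744 / 0.02411 = 0.3086
β_Corwin = 0.03501 / 0.02411 = 1.4521
β_P = Σ w_i β_i = 0.07×0.8221 + 0.18×0.8723 + 0.27×1.9341 + 0.18×2.1779 + 0.24×0.3086 + 0.06×1.4521 = 1.2900
MRP = 10.49% − 4.10% = 6.39%
E(R_P) = R_f + β_P × MRP = 4.10% + 1.2900 × 6.39% = 12.34%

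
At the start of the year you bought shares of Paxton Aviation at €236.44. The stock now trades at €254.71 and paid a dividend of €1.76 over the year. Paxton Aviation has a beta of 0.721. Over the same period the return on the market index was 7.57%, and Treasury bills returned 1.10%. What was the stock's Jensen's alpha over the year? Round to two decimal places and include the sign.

Realised HPR = (P1 + D1 − P0) / P0 = (254.71 + 1.76 − 236.44) / 236.44 = 20.03 / 236.44 = 8.4715%
MRP = 7.57% − 1.10% = 6.47%
CAPM required = R_f + β·MRP = 1.10% + 0.721 × 6.47% = 5.76487%
α = realised − required = 8.4715% − 5.76487% = +2.71%

+2.71%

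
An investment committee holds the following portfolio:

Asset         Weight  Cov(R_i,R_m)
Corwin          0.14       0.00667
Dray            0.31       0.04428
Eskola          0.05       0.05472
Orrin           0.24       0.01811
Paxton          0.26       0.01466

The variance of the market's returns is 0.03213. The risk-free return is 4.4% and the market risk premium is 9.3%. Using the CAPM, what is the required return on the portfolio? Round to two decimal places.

β_Corwin = 0.00667 / 0.03213 = 0.2076
β_Dray = 0.04428 / 0.03213 = 1.3782
β_Eskola = 0.05472 / 0.03213 = 1.7031
β_Orrin = 0.01811 / 0.03213 = 0.5636
β_Paxton = 0.01466 / 0.03213 = 0.4563
β_P = Σ w_i β_i = 0.14×0.2076 + 0.31×1.3782 + 0.05×1.7031 + 0.24×0.5636 + 0.26×0.4563 = 0.7954
E(R_P) = R_f + β_P × MRP = 4.4% + 0.7954 × 9.3% = 11.80%

11.80%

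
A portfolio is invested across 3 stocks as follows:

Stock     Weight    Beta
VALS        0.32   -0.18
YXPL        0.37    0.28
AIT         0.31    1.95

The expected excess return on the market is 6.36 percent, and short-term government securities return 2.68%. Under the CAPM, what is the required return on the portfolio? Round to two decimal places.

6.82%

β_P = Σ w_i β_i = 0.32×-0.18 + 0.37×0.28 + 0.31×1.95 = 0.6505
E(R_P) = R_f + β_P × MRP = 2.68% + 0.6505 × 6.36% = 6.82%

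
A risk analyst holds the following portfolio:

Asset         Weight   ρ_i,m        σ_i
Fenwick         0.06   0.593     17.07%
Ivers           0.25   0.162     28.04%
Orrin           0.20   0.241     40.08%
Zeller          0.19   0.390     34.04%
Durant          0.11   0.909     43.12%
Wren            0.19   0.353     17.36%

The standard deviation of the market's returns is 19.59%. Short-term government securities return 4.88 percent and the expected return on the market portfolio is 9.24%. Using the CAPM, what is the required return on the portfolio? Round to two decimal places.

β_Fenwick = 0.593 × 17.07% / 19.59% = 0.5167
β_Ivers = 0.162 × 28.04% / 19.59% = 0.2319
β_Orrin = 0.241 × 40.08% / 19.59% = 0.4931
β_Zeller = 0.390 × 34.04% / 19.59% = 0.6777
β_Durant = 0.909 × 43.12% / 19.59% = 2.0008
β_Wren = 0.353 × 17.36% / 19.59% = 0.3128
β_P = Σ w_i β_i = 0.06×0.5167 + 0.25×0.2319 + 0.20×0.4931 + 0.19×0.6777 + 0.11×2.0008 + 0.19×0.3128 = 0.5959
MRP = 9.24% − 4.88% = 4.36%
E(R_P) = R_f + β_P × MRP = 4.88% + 0.5959 × 4.36% = 7.48%

7.48%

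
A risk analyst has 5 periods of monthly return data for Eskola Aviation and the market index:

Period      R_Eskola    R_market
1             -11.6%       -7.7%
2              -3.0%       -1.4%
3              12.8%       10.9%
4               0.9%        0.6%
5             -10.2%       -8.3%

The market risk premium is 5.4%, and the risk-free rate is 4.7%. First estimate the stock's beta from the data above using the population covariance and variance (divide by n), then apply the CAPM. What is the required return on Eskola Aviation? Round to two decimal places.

11.50%

Mean R_i = (-11.6 − 3.0 + 12.8 + 0.9 − 10.2) / 5 = -2.2200%
Mean R_m = (-7.7 − 1.4 + 10.9 + 0.6 − 8.3) / 5 = -1.1800%
Σ(R_i − R̄_i)(R_m − R̄_m) = 305.1420  ⇒  Cov = 305.1420 / 5 = 61.0284
Σ(R_m − R̄_m)² = 242.3480  ⇒  Var(R_m) = 242.3480 / 5 = 48.4696
β = Cov / Var(R_m) = 61.0284 / 48.4696 = 1.2591
E(R) = R_f + β × MRP = 4.7% + 1.2591 × 5.4% = 11.50%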